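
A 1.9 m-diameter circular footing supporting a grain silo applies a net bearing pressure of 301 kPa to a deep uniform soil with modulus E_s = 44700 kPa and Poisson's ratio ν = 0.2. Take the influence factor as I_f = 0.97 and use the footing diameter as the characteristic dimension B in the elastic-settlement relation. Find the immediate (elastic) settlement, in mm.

Immediate (elastic) settlement: S_e = q·B·(1−ν²)/E_s · I_f.
S_e = 301 × 1.9 × (1 − 0.2²) / 44700 × 0.97
    = 301 × 1.9 × 0.96 / 44700 × 0.97
    = 0.01191 m = 11.91 mm

S_e ≈ 11.9 mm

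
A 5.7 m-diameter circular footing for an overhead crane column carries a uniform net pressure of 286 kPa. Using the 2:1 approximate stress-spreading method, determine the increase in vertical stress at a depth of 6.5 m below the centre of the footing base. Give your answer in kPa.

By the 2:1 method the load spreads at 1 horizontal : 2 vertical, so at depth z the loaded area has grown by z in each plan dimension:
Δσ ≈ qD²/(D+z)² = 286×5.7²/(5.7+6.5)² = 62.43 kPa

Δσ_z ≈ 62.4 kPa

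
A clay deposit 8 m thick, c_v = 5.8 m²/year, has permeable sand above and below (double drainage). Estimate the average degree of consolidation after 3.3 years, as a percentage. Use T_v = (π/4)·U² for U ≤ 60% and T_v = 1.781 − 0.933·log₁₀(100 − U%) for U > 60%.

Drainage path length: H_d = H/2 = 4 m (double drainage).
T_v = c_v·t/H_d² = 5.8×3.3/4² = 1.1962.
T_v = 1.1962 corresponds to the U > 60% branch:
U = 1 − 10^((1.781 − T_v)/0.933)/100 = 0.9577

U ≈ 95.8 %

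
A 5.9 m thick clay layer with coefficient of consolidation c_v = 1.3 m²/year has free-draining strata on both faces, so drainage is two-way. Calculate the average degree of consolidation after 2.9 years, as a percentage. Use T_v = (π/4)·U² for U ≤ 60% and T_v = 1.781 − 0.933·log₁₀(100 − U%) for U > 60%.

U ≈ 72.2 %

Drainage path length: H_d = H/2 = 2.95 m (double drainage).
T_v = c_v·t/H_d² = 1.3×2.9/2.95² = 0.43321.
T_v = 0.43321 corresponds to the U > 60% branch:
U = 1 − 10^((1.781 − T_v)/0.933)/100 = 0.7217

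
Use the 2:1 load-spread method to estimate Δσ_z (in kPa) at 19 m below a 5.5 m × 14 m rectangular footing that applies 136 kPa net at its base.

By the 2:1 method the load spreads at 1 horizontal : 2 vertical, so at depth z the loaded area has grown by z in each plan dimension:
Δσ = qBL/((B+z)(L+z)) = 136×5.5×14/((5.5+19)(14+19)) = 12.952 kPa

Δσ_z ≈ 13 kPa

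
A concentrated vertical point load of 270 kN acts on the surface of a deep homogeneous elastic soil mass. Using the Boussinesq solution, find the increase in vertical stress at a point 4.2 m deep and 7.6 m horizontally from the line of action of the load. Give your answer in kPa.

Δσ_z ≈ 0.193 kPa

Boussinesq vertical stress below a point load on an elastic half-space:
Δσ_z = 3P/(2πz²) · [1 + (r/z)²]^(−5/2)
r/z = 7.6/4.2 = 1.8095; [1+(r/z)²]^(−5/2) = 0.026474.
Δσ_z = 3×270/(2π×4.2²) × 0.026474 = 7.3081 × 0.026474 = 0.1935 kPa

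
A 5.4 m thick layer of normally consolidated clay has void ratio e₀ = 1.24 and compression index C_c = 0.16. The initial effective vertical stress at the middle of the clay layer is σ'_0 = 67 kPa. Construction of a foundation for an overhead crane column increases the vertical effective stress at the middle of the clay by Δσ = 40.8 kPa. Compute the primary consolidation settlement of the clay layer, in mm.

S_c ≈ 79.7 mm

Final effective stress: σ'_f = σ'_0 + Δσ = 67 + 40.8 = 107.8 kPa.
Normally consolidated clay, so the full stress increment lies on the virgin compression line:
S_c = C_c·H/(1+e₀)·log₁₀(σ'_f/σ'_0) = 0.16×5.4/(1+1.24)×log₁₀(107.8/67)
    = 0.38571 × 0.20654 = 0.07966 m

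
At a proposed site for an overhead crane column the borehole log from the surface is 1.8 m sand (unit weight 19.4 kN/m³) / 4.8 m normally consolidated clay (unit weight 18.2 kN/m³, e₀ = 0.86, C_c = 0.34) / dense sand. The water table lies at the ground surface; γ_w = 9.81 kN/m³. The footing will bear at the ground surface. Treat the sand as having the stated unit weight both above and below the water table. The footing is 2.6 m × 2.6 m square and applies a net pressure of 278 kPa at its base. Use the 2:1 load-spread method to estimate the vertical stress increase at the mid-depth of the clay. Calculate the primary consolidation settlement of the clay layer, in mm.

S_c ≈ 280 mm

Mid-depth of clay below the ground surface: z = 1.8 + 4.8/2 = 4.2 m.
Total vertical stress at mid-clay: σ_v = 19.4×1.8 + 18.2×2.4 = 78.6 kPa.
Pore pressure: u = 9.81×(4.2 − 0) = 41.202 kPa.
Initial effective stress: σ'_0 = σ_v − u = 78.6 − 41.202 = 37.398 kPa.
Stress increase at mid-clay by the 2:1 spreading method:
Δσ = qBL/((B+z)(L+z)) = 278×2.6×2.6/((2.6+4.2)(2.6+4.2)) = 40.642 kPa
Final effective stress: σ'_f = σ'_0 + Δσ = 37.398 + 40.642 = 78.04 kPa.
Normally consolidated clay, so the full stress increment lies on the virgin compression line:
S_c = C_c·H/(1+e₀)·log₁₀(σ'_f/σ'_0) = 0.34×4.8/(1+0.86)×log₁₀(78.04/37.398)
    = 0.87742 × 0.31947 = 0.2803 m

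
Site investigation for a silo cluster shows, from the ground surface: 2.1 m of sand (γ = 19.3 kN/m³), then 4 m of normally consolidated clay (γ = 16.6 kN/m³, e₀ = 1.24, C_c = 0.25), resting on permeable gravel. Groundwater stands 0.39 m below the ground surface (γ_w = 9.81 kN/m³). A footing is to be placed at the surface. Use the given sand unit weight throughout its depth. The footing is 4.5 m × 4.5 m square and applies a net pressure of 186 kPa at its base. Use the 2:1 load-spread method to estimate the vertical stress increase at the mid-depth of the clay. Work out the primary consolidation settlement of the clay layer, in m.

Mid-depth of clay below the ground surface: z = 2.1 + 4/2 = 4.1 m.
Total vertical stress at mid-clay: σ_v = 19.3×2.1 + 16.6×2 = 73.73 kPa.
Pore pressure: u = 9.81×(4.1 − 0.39) = 36.395 kPa.
Initial effective stress: σ'_0 = σ_v − u = 73.73 − 36.395 = 37.335 kPa.
Stress increase at mid-clay by the 2:1 spreading method:
Δσ = qBL/((B+z)(L+z)) = 186×4.5×4.5/((4.5+4.1)(4.5+4.1)) = 50.926 kPa
Final effective stress: σ'_f = σ'_0 + Δσ = 37.335 + 50.926 = 88.261 kPa.
Normally consolidated clay, so the full stress increment lies on the virgin compression line:
S_c = C_c·H/(1+e₀)·log₁₀(σ'_f/σ'_0) = 0.25×4/(1+1.24)×log₁₀(88.261/37.335)
    = 0.44643 × 0.37365 = 0.1668 m

S_c ≈ 0.167 m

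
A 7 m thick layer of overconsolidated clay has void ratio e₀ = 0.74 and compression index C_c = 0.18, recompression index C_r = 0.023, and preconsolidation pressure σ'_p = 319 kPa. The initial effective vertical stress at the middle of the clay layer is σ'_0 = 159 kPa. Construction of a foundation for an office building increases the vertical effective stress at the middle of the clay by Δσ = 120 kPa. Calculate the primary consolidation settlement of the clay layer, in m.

Final effective stress: σ'_f = 159 + 120 = 279 kPa.
σ'_f = 279 ≤ σ'_p = 319 kPa, so the clay remains overconsolidated and only the recompression index applies:
S_c = C_r·H/(1+e₀)·log₁₀(σ'_f/σ'_0) = 0.023×7/1.74×log₁₀(279/159)
    = 0.092529 × 0.24421 = 0.0226 m

S_c ≈ 0.0226 m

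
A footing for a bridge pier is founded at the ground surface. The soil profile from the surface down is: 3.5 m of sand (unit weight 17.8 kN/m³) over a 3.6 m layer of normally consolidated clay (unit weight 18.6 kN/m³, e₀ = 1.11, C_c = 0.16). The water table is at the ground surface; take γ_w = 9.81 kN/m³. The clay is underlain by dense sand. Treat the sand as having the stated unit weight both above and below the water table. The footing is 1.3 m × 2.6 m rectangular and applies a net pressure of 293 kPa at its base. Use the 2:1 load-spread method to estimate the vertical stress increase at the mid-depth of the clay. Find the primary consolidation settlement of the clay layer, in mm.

S_c ≈ 42.7 mm

Mid-depth of clay below the ground surface: z = 3.5 + 3.6/2 = 5.3 m.
Total vertical stress at mid-clay: σ_v = 17.8×3.5 + 18.6×1.8 = 95.78 kPa.
Pore pressure: u = 9.81×(5.3 − 0) = 51.993 kPa.
Initial effective stress: σ'_0 = σ_v − u = 95.78 − 51.993 = 43.787 kPa.
Stress increase at mid-clay by the 2:1 spreading method:
Δσ = qBL/((B+z)(L+z)) = 293×1.3×2.6/((1.3+5.3)(2.6+5.3)) = 18.994 kPa
Final effective stress: σ'_f = σ'_0 + Δσ = 43.787 + 18.994 = 62.781 kPa.
Normally consolidated clay, so the full stress increment lies on the virgin compression line:
S_c = C_c·H/(1+e₀)·log₁₀(σ'_f/σ'_0) = 0.16×3.6/(1+1.11)×log₁₀(62.781/43.787)
    = 0.27299 × 0.15648 = 0.04272 m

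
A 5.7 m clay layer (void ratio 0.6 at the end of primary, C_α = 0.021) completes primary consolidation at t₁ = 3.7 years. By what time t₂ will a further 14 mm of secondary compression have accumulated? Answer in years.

S_s = C_α·H/(1+e_p)·log₁₀(t₂/t₁) ⇒ log₁₀(t₂/t₁) = S_s·(1+e_p)/(C_α·H).
log₁₀(t₂/t₁) = 0.014 × (1+0.6) / (0.021×5.7) = 0.1871
t₂ = t₁ × 10^0.1871 = 3.7 × 1.539 = 5.693 years

t₂ ≈ 5.69 years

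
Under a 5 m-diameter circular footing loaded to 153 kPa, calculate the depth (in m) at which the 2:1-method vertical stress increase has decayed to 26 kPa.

z ≈ 7.13 m

2:1 spreading — at depth z the loaded area has grown by z in each plan dimension:
qD²/(D+z)² = Δσ_z ⇒ z = D(√(q/Δσ_z) − 1) = 5×(√(153/26) − 1) = 7.129 m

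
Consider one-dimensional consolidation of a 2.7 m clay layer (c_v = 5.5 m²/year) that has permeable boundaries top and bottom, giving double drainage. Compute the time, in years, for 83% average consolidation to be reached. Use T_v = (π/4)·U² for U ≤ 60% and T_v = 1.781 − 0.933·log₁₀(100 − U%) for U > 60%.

Drainage path length: H_d = H/2 = 1.35 m (double drainage).
U > 60%: T_v = 1.781 − 0.933·log₁₀(100 − 83) = 0.63299.
t = T_v·H_d²/c_v = 0.63299×1.35²/5.5 = 0.2097 years.

t ≈ 0.21 years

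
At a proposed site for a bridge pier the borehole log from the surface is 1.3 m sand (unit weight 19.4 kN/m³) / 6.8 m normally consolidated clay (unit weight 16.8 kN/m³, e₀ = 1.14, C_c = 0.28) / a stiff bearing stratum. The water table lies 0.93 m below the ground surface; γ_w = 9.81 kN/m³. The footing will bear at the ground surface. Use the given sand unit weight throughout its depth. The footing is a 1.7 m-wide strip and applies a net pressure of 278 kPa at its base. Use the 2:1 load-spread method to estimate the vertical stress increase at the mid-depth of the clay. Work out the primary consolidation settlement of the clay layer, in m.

Mid-depth of clay below the ground surface: z = 1.3 + 6.8/2 = 4.7 m.
Total vertical stress at mid-clay: σ_v = 19.4×1.3 + 16.8×3.4 = 82.34 kPa.
Pore pressure: u = 9.81×(4.7 − 0.93) = 36.984 kPa.
Initial effective stress: σ'_0 = σ_v − u = 82.34 − 36.984 = 45.356 kPa.
Stress increase at mid-clay by the 2:1 spreading method:
Δσ = qB/(B+z) = 278×1.7/(1.7+4.7) = 73.844 kPa
Final effective stress: σ'_f = σ'_0 + Δσ = 45.356 + 73.844 = 119.2 kPa.
Normally consolidated clay, so the full stress increment lies on the virgin compression line:
S_c = C_c·H/(1+e₀)·log₁₀(σ'_f/σ'_0) = 0.28×6.8/(1+1.14)×log₁₀(119.2/45.356)
    = 0.88972 × 0.41964 = 0.3734 m

S_c ≈ 0.373 m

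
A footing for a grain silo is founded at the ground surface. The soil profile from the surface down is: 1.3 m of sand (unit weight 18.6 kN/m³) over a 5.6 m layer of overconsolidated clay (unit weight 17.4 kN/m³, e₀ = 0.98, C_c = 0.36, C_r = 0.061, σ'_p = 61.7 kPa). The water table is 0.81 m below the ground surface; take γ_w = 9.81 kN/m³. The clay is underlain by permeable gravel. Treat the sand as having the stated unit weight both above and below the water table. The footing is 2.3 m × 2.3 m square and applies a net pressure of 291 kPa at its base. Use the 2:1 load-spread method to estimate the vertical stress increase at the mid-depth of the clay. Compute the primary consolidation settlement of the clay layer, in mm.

S_c ≈ 136 mm

Mid-depth of clay below the ground surface: z = 1.3 + 5.6/2 = 4.1 m.
Total vertical stress at mid-clay: σ_v = 18.6×1.3 + 17.4×2.8 = 72.9 kPa.
Pore pressure: u = 9.81×(4.1 − 0.81) = 32.275 kPa.
Initial effective stress: σ'_0 = σ_v − u = 72.9 − 32.275 = 40.625 kPa.
Stress increase at mid-clay by the 2:1 spreading method:
Δσ = qBL/((B+z)(L+z)) = 291×2.3×2.3/((2.3+4.1)(2.3+4.1)) = 37.583 kPa
Final effective stress: σ'_f = 40.625 + 37.583 = 78.208 kPa.
σ'_f = 78.208 > σ'_p = 61.7 kPa, so the stress path crosses the preconsolidation pressure — recompression up to σ'_p, then virgin compression beyond:
S_c = H/(1+e₀)·[C_r·log₁₀(σ'_p/σ'_0) + C_c·log₁₀(σ'_f/σ'_p)]
    = 5.6/1.98 × [0.061×log₁₀(61.7/40.625) + 0.36×log₁₀(78.208/61.7)]
    = 2.8283 × [0.011071 + 0.037068] = 0.1362 m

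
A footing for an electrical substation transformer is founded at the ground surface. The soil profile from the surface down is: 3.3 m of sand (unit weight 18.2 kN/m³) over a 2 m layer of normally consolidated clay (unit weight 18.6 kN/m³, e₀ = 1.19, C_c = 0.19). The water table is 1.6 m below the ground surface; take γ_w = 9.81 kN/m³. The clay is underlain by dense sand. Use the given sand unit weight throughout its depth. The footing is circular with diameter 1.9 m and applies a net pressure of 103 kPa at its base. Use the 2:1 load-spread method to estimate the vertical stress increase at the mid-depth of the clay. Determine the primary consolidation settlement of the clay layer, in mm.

Mid-depth of clay below the ground surface: z = 3.3 + 2/2 = 4.3 m.
Total vertical stress at mid-clay: σ_v = 18.2×3.3 + 18.6×1 = 78.66 kPa.
Pore pressure: u = 9.81×(4.3 − 1.6) = 26.487 kPa.
Initial effective stress: σ'_0 = σ_v − u = 78.66 − 26.487 = 52.173 kPa.
Stress increase at mid-clay by the 2:1 spreading method:
Δσ ≈ qD²/(D+z)² = 103×1.9²/(1.9+4.3)² = 9.673 kPa
Final effective stress: σ'_f = σ'_0 + Δσ = 52.173 + 9.673 = 61.846 kPa.
Normally consolidated clay, so the full stress increment lies on the virgin compression line:
S_c = C_c·H/(1+e₀)·log₁₀(σ'_f/σ'_0) = 0.19×2/(1+1.19)×log₁₀(61.846/52.173)
    = 0.17352 × 0.073866 = 0.01282 m

S_c ≈ 12.8 mm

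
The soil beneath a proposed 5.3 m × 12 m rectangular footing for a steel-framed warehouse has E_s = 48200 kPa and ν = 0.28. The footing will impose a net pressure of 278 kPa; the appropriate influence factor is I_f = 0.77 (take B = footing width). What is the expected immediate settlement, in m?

Immediate (elastic) settlement: S_e = q·B·(1−ν²)/E_s · I_f.
S_e = 278 × 5.3 × (1 − 0.28²) / 48200 × 0.77
    = 278 × 5.3 × 0.9216 / 48200 × 0.77
    = 0.02169 m

S_e ≈ 0.0217 m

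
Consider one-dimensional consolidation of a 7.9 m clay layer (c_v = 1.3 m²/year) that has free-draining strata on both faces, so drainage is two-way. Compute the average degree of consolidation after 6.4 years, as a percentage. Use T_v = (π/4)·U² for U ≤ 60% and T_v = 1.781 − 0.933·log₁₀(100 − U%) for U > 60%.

U ≈ 78.3 %

Drainage path length: H_d = H/2 = 3.95 m (double drainage).
T_v = c_v·t/H_d² = 1.3×6.4/3.95² = 0.53325.
T_v = 0.53325 corresponds to the U > 60% branch:
U = 1 − 10^((1.781 − T_v)/0.933)/100 = 0.7826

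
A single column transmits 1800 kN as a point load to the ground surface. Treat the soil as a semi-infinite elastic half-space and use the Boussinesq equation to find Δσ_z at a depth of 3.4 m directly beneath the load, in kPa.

Δσ_z ≈ 74.3 kPa

Boussinesq vertical stress below a point load on an elastic half-space:
Δσ_z = 3P/(2πz²) · [1 + (r/z)²]^(−5/2)
r/z = 0/3.4 = 0; [1+(r/z)²]^(−5/2) = 1.
Δσ_z = 3×1800/(2π×3.4²) × 1 = 74.346 × 1 = 74.35 kPa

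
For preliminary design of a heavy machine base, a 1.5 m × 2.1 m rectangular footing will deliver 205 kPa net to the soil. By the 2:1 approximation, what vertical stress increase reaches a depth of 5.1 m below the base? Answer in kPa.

Δσ_z ≈ 13.6 kPa

By the 2:1 method the load spreads at 1 horizontal : 2 vertical, so at depth z the loaded area has grown by z in each plan dimension:
Δσ = qBL/((B+z)(L+z)) = 205×1.5×2.1/((1.5+5.1)(2.1+5.1)) = 13.589 kPa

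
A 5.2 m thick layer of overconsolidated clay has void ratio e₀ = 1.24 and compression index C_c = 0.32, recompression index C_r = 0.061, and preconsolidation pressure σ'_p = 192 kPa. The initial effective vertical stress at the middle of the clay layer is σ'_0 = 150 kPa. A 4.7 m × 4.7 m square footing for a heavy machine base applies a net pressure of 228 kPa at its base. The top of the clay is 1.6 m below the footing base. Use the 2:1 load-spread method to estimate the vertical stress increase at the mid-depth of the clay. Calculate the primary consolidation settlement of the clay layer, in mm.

S_c ≈ 49.5 mm

Mid-depth of clay below the footing base: z = 1.6 + 5.2/2 = 4.2 m.
Stress increase at mid-clay by the 2:1 spreading method:
Δσ = qBL/((B+z)(L+z)) = 228×4.7×4.7/((4.7+4.2)(4.7+4.2)) = 63.584 kPa
Final effective stress: σ'_f = 150 + 63.584 = 213.58 kPa.
σ'_f = 213.58 > σ'_p = 192 kPa, so the stress path crosses the preconsolidation pressure — recompression up to σ'_p, then virgin compression beyond:
S_c = H/(1+e₀)·[C_r·log₁₀(σ'_p/σ'_0) + C_c·log₁₀(σ'_f/σ'_p)]
    = 5.2/2.24 × [0.061×log₁₀(192/150) + 0.32×log₁₀(213.58/192)]
    = 2.3214 × [0.0065398 + 0.014803] = 0.04955 m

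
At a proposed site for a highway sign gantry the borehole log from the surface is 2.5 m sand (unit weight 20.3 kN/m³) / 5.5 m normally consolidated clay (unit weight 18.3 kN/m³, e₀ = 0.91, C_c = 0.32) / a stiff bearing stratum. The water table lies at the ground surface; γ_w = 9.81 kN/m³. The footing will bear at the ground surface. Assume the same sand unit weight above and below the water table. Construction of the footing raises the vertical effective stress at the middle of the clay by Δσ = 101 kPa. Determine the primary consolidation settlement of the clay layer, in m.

S_c ≈ 0.445 m

Mid-depth of clay below the ground surface: z = 2.5 + 5.5/2 = 5.25 m.
Total vertical stress at mid-clay: σ_v = 20.3×2.5 + 18.3×2.75 = 101.08 kPa.
Pore pressure: u = 9.81×(5.25 − 0) = 51.503 kPa.
Initial effective stress: σ'_0 = σ_v − u = 101.08 − 51.503 = 49.577 kPa.
Final effective stress: σ'_f = σ'_0 + Δσ = 49.577 + 101 = 150.58 kPa.
Normally consolidated clay, so the full stress increment lies on the virgin compression line:
S_c = C_c·H/(1+e₀)·log₁₀(σ'_f/σ'_0) = 0.32×5.5/(1+0.91)×log₁₀(150.58/49.577)
    = 0.92147 × 0.48249 = 0.4446 m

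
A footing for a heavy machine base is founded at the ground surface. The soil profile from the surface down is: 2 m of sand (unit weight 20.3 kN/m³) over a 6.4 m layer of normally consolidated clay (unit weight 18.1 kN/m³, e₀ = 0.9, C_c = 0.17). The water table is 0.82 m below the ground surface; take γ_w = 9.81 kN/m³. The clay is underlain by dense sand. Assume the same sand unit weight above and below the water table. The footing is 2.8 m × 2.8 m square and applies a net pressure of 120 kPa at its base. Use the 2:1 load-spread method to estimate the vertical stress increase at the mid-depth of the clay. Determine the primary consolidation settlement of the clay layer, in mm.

Mid-depth of clay below the ground surface: z = 2 + 6.4/2 = 5.2 m.
Total vertical stress at mid-clay: σ_v = 20.3×2 + 18.1×3.2 = 98.52 kPa.
Pore pressure: u = 9.81×(5.2 − 0.82) = 42.968 kPa.
Initial effective stress: σ'_0 = σ_v − u = 98.52 − 42.968 = 55.552 kPa.
Stress increase at mid-clay by the 2:1 spreading method:
Δσ = qBL/((B+z)(L+z)) = 120×2.8×2.8/((2.8+5.2)(2.8+5.2)) = 14.7 kPa
Final effective stress: σ'_f = σ'_0 + Δσ = 55.552 + 14.7 = 70.252 kPa.
Normally consolidated clay, so the full stress increment lies on the virgin compression line:
S_c = C_c·H/(1+e₀)·log₁₀(σ'_f/σ'_0) = 0.17×6.4/(1+0.9)×log₁₀(70.252/55.552)
    = 0.57263 × 0.10196 = 0.05839 m

S_c ≈ 58.4 mm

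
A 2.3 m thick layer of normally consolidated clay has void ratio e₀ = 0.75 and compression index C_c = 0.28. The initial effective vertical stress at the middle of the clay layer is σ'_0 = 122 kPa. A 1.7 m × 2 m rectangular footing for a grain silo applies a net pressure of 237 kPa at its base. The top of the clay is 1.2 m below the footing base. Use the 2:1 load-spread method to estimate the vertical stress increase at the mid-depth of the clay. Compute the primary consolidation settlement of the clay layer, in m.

Mid-depth of clay below the footing base: z = 1.2 + 2.3/2 = 2.35 m.
Stress increase at mid-clay by the 2:1 spreading method:
Δσ = qBL/((B+z)(L+z)) = 237×1.7×2/((1.7+2.35)(2+2.35)) = 45.739 kPa
Final effective stress: σ'_f = σ'_0 + Δσ = 122 + 45.739 = 167.74 kPa.
Normally consolidated clay, so the full stress increment lies on the virgin compression line:
S_c = C_c·H/(1+e₀)·log₁₀(σ'_f/σ'_0) = 0.28×2.3/(1+0.75)×log₁₀(167.74/122)
    = 0.368 × 0.13828 = 0.05089 m

S_c ≈ 0.0509 m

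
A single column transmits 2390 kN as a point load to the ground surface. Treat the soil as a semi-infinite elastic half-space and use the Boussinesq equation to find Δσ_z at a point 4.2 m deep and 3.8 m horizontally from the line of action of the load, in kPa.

Boussinesq vertical stress below a point load on an elastic half-space:
Δσ_z = 3P/(2πz²) · [1 + (r/z)²]^(−5/2)
r/z = 3.8/4.2 = 0.90476; [1+(r/z)²]^(−5/2) = 0.22421.
Δσ_z = 3×2390/(2π×4.2²) × 0.22421 = 64.691 × 0.22421 = 14.5 kPa

Δσ_z ≈ 14.5 kPa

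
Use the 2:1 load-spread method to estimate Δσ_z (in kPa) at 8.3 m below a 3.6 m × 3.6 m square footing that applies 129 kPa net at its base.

By the 2:1 method the load spreads at 1 horizontal : 2 vertical, so at depth z the loaded area has grown by z in each plan dimension:
Δσ = qBL/((B+z)(L+z)) = 129×3.6×3.6/((3.6+8.3)(3.6+8.3)) = 11.806 kPa

Δσ_z ≈ 11.8 kPa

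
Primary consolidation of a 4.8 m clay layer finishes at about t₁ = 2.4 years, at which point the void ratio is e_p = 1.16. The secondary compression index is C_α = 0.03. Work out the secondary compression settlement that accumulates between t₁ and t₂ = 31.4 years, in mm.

Secondary compression: S_s = C_α·H/(1+e_p)·log₁₀(t₂/t₁)
S_s = 0.03×4.8/(1+1.16)×log₁₀(31.4/2.4)
    = 0.06667 × 1.117 = 0.07445 m

S_s ≈ 74.4 mm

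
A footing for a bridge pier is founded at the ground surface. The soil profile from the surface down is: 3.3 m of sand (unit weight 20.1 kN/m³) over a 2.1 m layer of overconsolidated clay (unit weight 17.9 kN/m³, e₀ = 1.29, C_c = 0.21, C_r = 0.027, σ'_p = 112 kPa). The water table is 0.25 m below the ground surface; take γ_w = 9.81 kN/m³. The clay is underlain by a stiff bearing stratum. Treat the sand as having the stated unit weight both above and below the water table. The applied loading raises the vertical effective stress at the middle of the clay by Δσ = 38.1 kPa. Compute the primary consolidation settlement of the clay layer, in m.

Mid-depth of clay below the ground surface: z = 3.3 + 2.1/2 = 4.35 m.
Total vertical stress at mid-clay: σ_v = 20.1×3.3 + 17.9×1.05 = 85.125 kPa.
Pore pressure: u = 9.81×(4.35 − 0.25) = 40.221 kPa.
Initial effective stress: σ'_0 = σ_v − u = 85.125 − 40.221 = 44.904 kPa.
Final effective stress: σ'_f = 44.904 + 38.1 = 83.004 kPa.
σ'_f = 83.004 ≤ σ'_p = 112 kPa, so the clay remains overconsolidated and only the recompression index applies:
S_c = C_r·H/(1+e₀)·log₁₀(σ'_f/σ'_0) = 0.027×2.1/2.29×log₁₀(83.004/44.904)
    = 0.02476 × 0.26681 = 0.006606 m

S_c ≈ 0.00661 m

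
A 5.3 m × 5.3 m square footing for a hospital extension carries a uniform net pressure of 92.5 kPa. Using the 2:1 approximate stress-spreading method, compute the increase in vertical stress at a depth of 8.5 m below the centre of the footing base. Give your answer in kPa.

Δσ_z ≈ 13.6 kPa

By the 2:1 method the load spreads at 1 horizontal : 2 vertical, so at depth z the loaded area has grown by z in each plan dimension:
Δσ = qBL/((B+z)(L+z)) = 92.5×5.3×5.3/((5.3+8.5)(5.3+8.5)) = 13.644 kPa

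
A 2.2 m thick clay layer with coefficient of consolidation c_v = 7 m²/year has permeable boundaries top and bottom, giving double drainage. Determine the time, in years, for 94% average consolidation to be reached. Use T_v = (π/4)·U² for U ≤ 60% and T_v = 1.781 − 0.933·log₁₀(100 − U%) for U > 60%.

Drainage path length: H_d = H/2 = 1.1 m (double drainage).
U > 60%: T_v = 1.781 − 0.933·log₁₀(100 − 94) = 1.055.
t = T_v·H_d²/c_v = 1.055×1.1²/7 = 0.1824 years.

t ≈ 0.182 years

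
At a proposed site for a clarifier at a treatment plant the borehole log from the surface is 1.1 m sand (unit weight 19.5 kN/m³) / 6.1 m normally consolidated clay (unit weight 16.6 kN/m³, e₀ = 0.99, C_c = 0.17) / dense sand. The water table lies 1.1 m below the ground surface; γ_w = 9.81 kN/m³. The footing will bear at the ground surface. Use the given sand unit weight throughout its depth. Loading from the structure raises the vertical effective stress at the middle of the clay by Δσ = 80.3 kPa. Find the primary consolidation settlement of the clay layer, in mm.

Mid-depth of clay below the ground surface: z = 1.1 + 6.1/2 = 4.15 m.
Total vertical stress at mid-clay: σ_v = 19.5×1.1 + 16.6×3.05 = 72.08 kPa.
Pore pressure: u = 9.81×(4.15 − 1.1) = 29.921 kPa.
Initial effective stress: σ'_0 = σ_v − u = 72.08 − 29.921 = 42.159 kPa.
Final effective stress: σ'_f = σ'_0 + Δσ = 42.159 + 80.3 = 122.46 kPa.
Normally consolidated clay, so the full stress increment lies on the virgin compression line:
S_c = C_c·H/(1+e₀)·log₁₀(σ'_f/σ'_0) = 0.17×6.1/(1+0.99)×log₁₀(122.46/42.159)
    = 0.52111 × 0.4631 = 0.2413 m

S_c ≈ 241 mm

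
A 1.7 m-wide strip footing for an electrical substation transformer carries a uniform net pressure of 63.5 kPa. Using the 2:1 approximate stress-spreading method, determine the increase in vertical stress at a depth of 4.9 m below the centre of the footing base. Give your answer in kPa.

Δσ_z ≈ 16.4 kPa

By the 2:1 method the load spreads at 1 horizontal : 2 vertical, so at depth z the loaded area has grown by z in each plan dimension:
Δσ = qB/(B+z) = 63.5×1.7/(1.7+4.9) = 16.356 kPa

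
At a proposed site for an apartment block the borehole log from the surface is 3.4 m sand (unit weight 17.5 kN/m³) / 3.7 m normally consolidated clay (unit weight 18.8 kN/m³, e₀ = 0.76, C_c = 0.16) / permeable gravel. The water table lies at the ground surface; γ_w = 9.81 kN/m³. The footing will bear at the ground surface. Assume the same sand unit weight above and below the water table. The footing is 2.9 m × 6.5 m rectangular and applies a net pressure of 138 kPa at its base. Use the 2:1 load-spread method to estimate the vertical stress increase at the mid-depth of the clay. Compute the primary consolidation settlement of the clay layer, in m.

Mid-depth of clay below the ground surface: z = 3.4 + 3.7/2 = 5.25 m.
Total vertical stress at mid-clay: σ_v = 17.5×3.4 + 18.8×1.85 = 94.28 kPa.
Pore pressure: u = 9.81×(5.25 − 0) = 51.503 kPa.
Initial effective stress: σ'_0 = σ_v − u = 94.28 − 51.503 = 42.777 kPa.
Stress increase at mid-clay by the 2:1 spreading method:
Δσ = qBL/((B+z)(L+z)) = 138×2.9×6.5/((2.9+5.25)(6.5+5.25)) = 27.164 kPa
Final effective stress: σ'_f = σ'_0 + Δσ = 42.777 + 27.164 = 69.941 kPa.
Normally consolidated clay, so the full stress increment lies on the virgin compression line:
S_c = C_c·H/(1+e₀)·log₁₀(σ'_f/σ'_0) = 0.16×3.7/(1+0.76)×log₁₀(69.941/42.777)
    = 0.33636 × 0.21352 = 0.07182 m

S_c ≈ 0.0718 m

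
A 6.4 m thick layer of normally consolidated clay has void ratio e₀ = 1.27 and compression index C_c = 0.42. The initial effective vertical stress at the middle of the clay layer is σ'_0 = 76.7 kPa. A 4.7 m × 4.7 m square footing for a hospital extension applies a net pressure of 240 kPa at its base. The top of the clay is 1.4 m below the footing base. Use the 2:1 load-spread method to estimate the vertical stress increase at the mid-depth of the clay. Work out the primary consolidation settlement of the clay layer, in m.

S_c ≈ 0.302 m

Mid-depth of clay below the footing base: z = 1.4 + 6.4/2 = 4.6 m.
Stress increase at mid-clay by the 2:1 spreading method:
Δσ = qBL/((B+z)(L+z)) = 240×4.7×4.7/((4.7+4.6)(4.7+4.6)) = 61.297 kPa
Final effective stress: σ'_f = σ'_0 + Δσ = 76.7 + 61.297 = 138 kPa.
Normally consolidated clay, so the full stress increment lies on the virgin compression line:
S_c = C_c·H/(1+e₀)·log₁₀(σ'_f/σ'_0) = 0.42×6.4/(1+1.27)×log₁₀(138/76.7)
    = 1.1841 × 0.25508 = 0.302 m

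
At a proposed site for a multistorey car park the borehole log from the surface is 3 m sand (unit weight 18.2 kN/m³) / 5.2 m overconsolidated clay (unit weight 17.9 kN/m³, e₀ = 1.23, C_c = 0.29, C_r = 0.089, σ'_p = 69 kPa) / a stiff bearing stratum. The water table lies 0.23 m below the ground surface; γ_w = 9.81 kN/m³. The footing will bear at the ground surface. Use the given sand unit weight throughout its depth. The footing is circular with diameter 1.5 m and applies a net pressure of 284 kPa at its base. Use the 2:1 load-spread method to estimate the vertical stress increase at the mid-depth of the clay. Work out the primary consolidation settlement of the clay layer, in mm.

Mid-depth of clay below the ground surface: z = 3 + 5.2/2 = 5.6 m.
Total vertical stress at mid-clay: σ_v = 18.2×3 + 17.9×2.6 = 101.14 kPa.
Pore pressure: u = 9.81×(5.6 − 0.23) = 52.68 kPa.
Initial effective stress: σ'_0 = σ_v − u = 101.14 − 52.68 = 48.46 kPa.
Stress increase at mid-clay by the 2:1 spreading method:
Δσ ≈ qD²/(D+z)² = 284×1.5²/(1.5+5.6)² = 12.676 kPa
Final effective stress: σ'_f = 48.46 + 12.676 = 61.136 kPa.
σ'_f = 61.136 ≤ σ'_p = 69 kPa, so the clay remains overconsolidated and only the recompression index applies:
S_c = C_r·H/(1+e₀)·log₁₀(σ'_f/σ'_0) = 0.089×5.2/2.23×log₁₀(61.136/48.46)
    = 0.20753 × 0.10091 = 0.02094 m

S_c ≈ 20.9 mm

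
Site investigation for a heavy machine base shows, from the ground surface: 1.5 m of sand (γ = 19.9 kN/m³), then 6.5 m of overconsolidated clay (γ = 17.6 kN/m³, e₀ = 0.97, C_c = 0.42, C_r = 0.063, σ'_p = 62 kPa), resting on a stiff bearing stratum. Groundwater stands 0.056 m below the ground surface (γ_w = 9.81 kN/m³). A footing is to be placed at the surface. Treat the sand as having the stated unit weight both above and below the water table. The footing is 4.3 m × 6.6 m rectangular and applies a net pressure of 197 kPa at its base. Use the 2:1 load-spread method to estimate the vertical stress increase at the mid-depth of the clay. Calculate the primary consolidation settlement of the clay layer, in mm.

S_c ≈ 297 mm

Mid-depth of clay below the ground surface: z = 1.5 + 6.5/2 = 4.75 m.
Total vertical stress at mid-clay: σ_v = 19.9×1.5 + 17.6×3.25 = 87.05 kPa.
Pore pressure: u = 9.81×(4.75 − 0.056) = 46.048 kPa.
Initial effective stress: σ'_0 = σ_v − u = 87.05 − 46.048 = 41.002 kPa.
Stress increase at mid-clay by the 2:1 spreading method:
Δσ = qBL/((B+z)(L+z)) = 197×4.3×6.6/((4.3+4.75)(6.6+4.75)) = 54.429 kPa
Final effective stress: σ'_f = 41.002 + 54.429 = 95.431 kPa.
σ'_f = 95.431 > σ'_p = 62 kPa, so the stress path crosses the preconsolidation pressure — recompression up to σ'_p, then virgin compression beyond:
S_c = H/(1+e₀)·[C_r·log₁₀(σ'_p/σ'_0) + C_c·log₁₀(σ'_f/σ'_p)]
    = 6.5/1.97 × [0.063×log₁₀(62/41.002) + 0.42×log₁₀(95.431/62)]
    = 3.2995 × [0.011314 + 0.078665] = 0.2969 m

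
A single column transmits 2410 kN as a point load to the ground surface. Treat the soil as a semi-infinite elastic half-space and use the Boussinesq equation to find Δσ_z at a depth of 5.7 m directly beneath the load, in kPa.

Boussinesq vertical stress below a point load on an elastic half-space:
Δσ_z = 3P/(2πz²) · [1 + (r/z)²]^(−5/2)
r/z = 0/5.7 = 0; [1+(r/z)²]^(−5/2) = 1.
Δσ_z = 3×2410/(2π×5.7²) × 1 = 35.417 × 1 = 35.42 kPa

Δσ_z ≈ 35.4 kPa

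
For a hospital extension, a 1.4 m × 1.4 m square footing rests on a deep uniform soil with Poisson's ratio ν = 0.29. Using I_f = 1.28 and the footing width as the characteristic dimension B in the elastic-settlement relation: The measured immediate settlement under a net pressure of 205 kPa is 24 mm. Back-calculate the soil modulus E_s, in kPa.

S_e = q·B·(1−ν²)/E_s · I_f  ⇒  E_s = q·B·(1−ν²)·I_f / S_e.
E_s = 205 × 1.4 × 0.9159 × 1.28 / 0.024 = 14020 kPa

E_s ≈ 14000 kPa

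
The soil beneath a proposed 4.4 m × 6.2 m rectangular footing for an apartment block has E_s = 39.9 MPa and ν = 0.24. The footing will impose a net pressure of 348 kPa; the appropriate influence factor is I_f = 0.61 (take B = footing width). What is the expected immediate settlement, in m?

Immediate (elastic) settlement: S_e = q·B·(1−ν²)/E_s · I_f.
E_s = 39.9 MPa = 39900 kPa.
S_e = 348 × 4.4 × (1 − 0.24²) / 39900 × 0.61
    = 348 × 4.4 × 0.9424 / 39900 × 0.61
    = 0.02206 m

S_e ≈ 0.0221 m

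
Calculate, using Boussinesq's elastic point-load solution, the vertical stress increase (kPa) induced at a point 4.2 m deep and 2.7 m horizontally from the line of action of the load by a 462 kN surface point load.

Boussinesq vertical stress below a point load on an elastic half-space:
Δσ_z = 3P/(2πz²) · [1 + (r/z)²]^(−5/2)
r/z = 2.7/4.2 = 0.64286; [1+(r/z)²]^(−5/2) = 0.42115.
Δσ_z = 3×462/(2π×4.2²) × 0.42115 = 12.505 × 0.42115 = 5.266 kPa

Δσ_z ≈ 5.27 kPa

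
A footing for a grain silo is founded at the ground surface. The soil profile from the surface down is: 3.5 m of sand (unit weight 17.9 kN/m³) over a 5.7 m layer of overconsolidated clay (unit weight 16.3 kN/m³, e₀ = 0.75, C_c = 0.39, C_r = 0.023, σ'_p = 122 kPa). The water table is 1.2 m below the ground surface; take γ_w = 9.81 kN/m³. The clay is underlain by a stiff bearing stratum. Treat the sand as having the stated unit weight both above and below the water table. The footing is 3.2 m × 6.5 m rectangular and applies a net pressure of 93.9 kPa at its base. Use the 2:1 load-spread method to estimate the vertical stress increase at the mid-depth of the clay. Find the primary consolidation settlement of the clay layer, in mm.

S_c ≈ 7.82 mm

Mid-depth of clay below the ground surface: z = 3.5 + 5.7/2 = 6.35 m.
Total vertical stress at mid-clay: σ_v = 17.9×3.5 + 16.3×2.85 = 109.1 kPa.
Pore pressure: u = 9.81×(6.35 − 1.2) = 50.522 kPa.
Initial effective stress: σ'_0 = σ_v − u = 109.1 − 50.522 = 58.578 kPa.
Stress increase at mid-clay by the 2:1 spreading method:
Δσ = qBL/((B+z)(L+z)) = 93.9×3.2×6.5/((3.2+6.35)(6.5+6.35)) = 15.916 kPa
Final effective stress: σ'_f = 58.578 + 15.916 = 74.494 kPa.
σ'_f = 74.494 ≤ σ'_p = 122 kPa, so the clay remains overconsolidated and only the recompression index applies:
S_c = C_r·H/(1+e₀)·log₁₀(σ'_f/σ'_0) = 0.023×5.7/1.75×log₁₀(74.494/58.578)
    = 0.074913 × 0.10439 = 0.00782 m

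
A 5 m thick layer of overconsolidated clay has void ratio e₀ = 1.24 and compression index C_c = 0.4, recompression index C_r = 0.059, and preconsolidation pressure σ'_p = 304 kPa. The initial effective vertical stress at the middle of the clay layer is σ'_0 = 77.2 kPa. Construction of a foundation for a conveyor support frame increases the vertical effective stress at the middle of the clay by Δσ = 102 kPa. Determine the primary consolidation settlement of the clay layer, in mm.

S_c ≈ 48.2 mm

Final effective stress: σ'_f = 77.2 + 102 = 179.2 kPa.
σ'_f = 179.2 ≤ σ'_p = 304 kPa, so the clay remains overconsolidated and only the recompression index applies:
S_c = C_r·H/(1+e₀)·log₁₀(σ'_f/σ'_0) = 0.059×5/2.24×log₁₀(179.2/77.2)
    = 0.13169 × 0.36572 = 0.04816 m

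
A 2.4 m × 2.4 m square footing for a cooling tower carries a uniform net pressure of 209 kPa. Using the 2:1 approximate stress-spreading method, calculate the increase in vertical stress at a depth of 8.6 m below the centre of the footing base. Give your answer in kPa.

By the 2:1 method the load spreads at 1 horizontal : 2 vertical, so at depth z the loaded area has grown by z in each plan dimension:
Δσ = qBL/((B+z)(L+z)) = 209×2.4×2.4/((2.4+8.6)(2.4+8.6)) = 9.9491 kPa

Δσ_z ≈ 9.95 kPa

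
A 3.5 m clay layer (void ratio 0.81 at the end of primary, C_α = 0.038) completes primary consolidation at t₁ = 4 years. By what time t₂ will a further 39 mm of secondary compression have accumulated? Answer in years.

S_s = C_α·H/(1+e_p)·log₁₀(t₂/t₁) ⇒ log₁₀(t₂/t₁) = S_s·(1+e_p)/(C_α·H).
log₁₀(t₂/t₁) = 0.039 × (1+0.81) / (0.038×3.5) = 0.5308
t₂ = t₁ × 10^0.5308 = 4 × 3.394 = 13.58 years

t₂ ≈ 13.6 years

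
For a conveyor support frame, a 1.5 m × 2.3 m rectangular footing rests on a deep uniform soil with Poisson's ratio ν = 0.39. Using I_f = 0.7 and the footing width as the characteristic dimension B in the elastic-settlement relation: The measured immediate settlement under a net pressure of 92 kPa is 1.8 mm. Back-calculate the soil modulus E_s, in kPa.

E_s ≈ 45500 kPa

S_e = q·B·(1−ν²)/E_s · I_f  ⇒  E_s = q·B·(1−ν²)·I_f / S_e.
E_s = 92 × 1.5 × 0.8479 × 0.7 / 0.0018 = 45500 kPa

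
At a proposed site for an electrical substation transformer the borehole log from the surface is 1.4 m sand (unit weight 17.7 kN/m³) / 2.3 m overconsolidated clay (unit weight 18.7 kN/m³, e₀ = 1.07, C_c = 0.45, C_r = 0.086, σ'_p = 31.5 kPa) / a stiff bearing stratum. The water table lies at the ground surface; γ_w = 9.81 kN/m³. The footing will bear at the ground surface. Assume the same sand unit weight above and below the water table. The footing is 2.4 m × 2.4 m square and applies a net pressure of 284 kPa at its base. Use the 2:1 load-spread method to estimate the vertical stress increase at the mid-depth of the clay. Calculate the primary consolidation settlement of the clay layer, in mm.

Mid-depth of clay below the ground surface: z = 1.4 + 2.3/2 = 2.55 m.
Total vertical stress at mid-clay: σ_v = 17.7×1.4 + 18.7×1.15 = 46.285 kPa.
Pore pressure: u = 9.81×(2.55 − 0) = 25.015 kPa.
Initial effective stress: σ'_0 = σ_v − u = 46.285 − 25.015 = 21.27 kPa.
Stress increase at mid-clay by the 2:1 spreading method:
Δσ = qBL/((B+z)(L+z)) = 284×2.4×2.4/((2.4+2.55)(2.4+2.55)) = 66.762 kPa
Final effective stress: σ'_f = 21.27 + 66.762 = 88.032 kPa.
σ'_f = 88.032 > σ'_p = 31.5 kPa, so the stress path crosses the preconsolidation pressure — recompression up to σ'_p, then virgin compression beyond:
S_c = H/(1+e₀)·[C_r·log₁₀(σ'_p/σ'_0) + C_c·log₁₀(σ'_f/σ'_p)]
    = 2.3/2.07 × [0.086×log₁₀(31.5/21.27) + 0.45×log₁₀(88.032/31.5)]
    = 1.1111 × [0.014667 + 0.20085] = 0.2395 m

S_c ≈ 239 mm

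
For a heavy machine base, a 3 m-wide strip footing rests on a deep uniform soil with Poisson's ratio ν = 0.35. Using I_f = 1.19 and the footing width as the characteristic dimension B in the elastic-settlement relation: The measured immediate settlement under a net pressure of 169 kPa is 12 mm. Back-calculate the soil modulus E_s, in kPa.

S_e = q·B·(1−ν²)/E_s · I_f  ⇒  E_s = q·B·(1−ν²)·I_f / S_e.
E_s = 169 × 3 × 0.8775 × 1.19 / 0.012 = 44120 kPa

E_s ≈ 44100 kPa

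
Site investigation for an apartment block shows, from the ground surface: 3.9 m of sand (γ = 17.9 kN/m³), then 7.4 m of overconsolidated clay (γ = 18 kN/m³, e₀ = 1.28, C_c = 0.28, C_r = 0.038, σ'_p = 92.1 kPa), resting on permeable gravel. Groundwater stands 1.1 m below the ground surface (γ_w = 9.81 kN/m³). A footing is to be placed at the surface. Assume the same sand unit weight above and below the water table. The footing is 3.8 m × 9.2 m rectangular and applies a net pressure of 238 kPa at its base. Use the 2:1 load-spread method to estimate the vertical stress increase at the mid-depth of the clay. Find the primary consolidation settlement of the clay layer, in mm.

Mid-depth of clay below the ground surface: z = 3.9 + 7.4/2 = 7.6 m.
Total vertical stress at mid-clay: σ_v = 17.9×3.9 + 18×3.7 = 136.41 kPa.
Pore pressure: u = 9.81×(7.6 − 1.1) = 63.765 kPa.
Initial effective stress: σ'_0 = σ_v − u = 136.41 − 63.765 = 72.645 kPa.
Stress increase at mid-clay by the 2:1 spreading method:
Δσ = qBL/((B+z)(L+z)) = 238×3.8×9.2/((3.8+7.6)(9.2+7.6)) = 43.444 kPa
Final effective stress: σ'_f = 72.645 + 43.444 = 116.09 kPa.
σ'_f = 116.09 > σ'_p = 92.1 kPa, so the stress path crosses the preconsolidation pressure — recompression up to σ'_p, then virgin compression beyond:
S_c = H/(1+e₀)·[C_r·log₁₀(σ'_p/σ'_0) + C_c·log₁₀(σ'_f/σ'_p)]
    = 7.4/2.28 × [0.038×log₁₀(92.1/72.645) + 0.28×log₁₀(116.09/92.1)]
    = 3.2456 × [0.003916 + 0.02815] = 0.1041 m

S_c ≈ 104 mm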